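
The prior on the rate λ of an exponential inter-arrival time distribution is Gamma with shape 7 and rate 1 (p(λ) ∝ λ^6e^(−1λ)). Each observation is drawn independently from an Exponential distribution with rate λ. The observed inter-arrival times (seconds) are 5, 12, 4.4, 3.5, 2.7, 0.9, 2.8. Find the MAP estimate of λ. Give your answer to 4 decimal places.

λ̂_MAP = 0.4025

The Exponential(rate=λ) likelihood is ∝ λ^n e^(−λΣtᵢ). Here n = 7 and Σtᵢ = 5 + 12 + 4.4 + 3.5 + 2.7 + 0.9 + 2.8 = 31.3.
Posterior ∝ λ^6e^(−1λ) · λ^7e^(−31.3λ) = λ^13e^(−32.3λ), i.e. Gamma(14, 32.3).
Mode = (a−1)/b = 13/32.3 ≈ 0.4025.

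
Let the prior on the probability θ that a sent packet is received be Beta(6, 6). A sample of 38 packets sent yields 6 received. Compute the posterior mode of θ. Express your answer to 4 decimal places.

θ̂_MAP = 0.2292

Prior: Beta(6, 6).
Data: 6 successes in 38 trials. The binomial likelihood contributes θ^6(1−θ)^32, so the posterior is Beta(6+6, 6+32) = Beta(12, 38).
For Beta(a, b) with a, b > 1 the mode is (a−1)/(a+b−2) = 11/48 ≈ 0.2292.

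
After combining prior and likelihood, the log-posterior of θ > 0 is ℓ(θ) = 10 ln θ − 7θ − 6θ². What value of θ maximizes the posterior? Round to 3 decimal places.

θ̂_MAP = 0.667

ℓ'(θ) = 10/θ − 7 − 12θ. Setting this to zero and multiplying by θ: 12θ² + 7θ − 10 = 0.
θ = (−7 + √(7² + 4·12·10)) / (2·12) = (−7 + √529) / 24 = (−7 + 23)/24 = 2/3.
ℓ''(θ) = −10/θ² − 12 < 0, confirming a maximum.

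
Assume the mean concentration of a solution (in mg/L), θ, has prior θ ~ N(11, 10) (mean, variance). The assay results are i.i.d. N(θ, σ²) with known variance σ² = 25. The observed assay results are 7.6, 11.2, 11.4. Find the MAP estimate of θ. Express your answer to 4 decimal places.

n = 3; x̄ = (7.6 + 11.2 + 11.4)/3 = 30.2/3 = 151/15 ≈ 10.0667.
For a Normal prior and Normal likelihood with known variance, the posterior is Normal; its mode equals its mean, the precision-weighted average.
Prior precision 1/σ₀² = 1/10 = 0.1; data precision n/σ² = 3/25 = 0.12.
θ̂ = (0.1·11 + 0.12·(151/15)) / (0.1 + 0.12) = 2.308/0.22 = 577/55 ≈ 10.4909.

θ̂_MAP = 10.4909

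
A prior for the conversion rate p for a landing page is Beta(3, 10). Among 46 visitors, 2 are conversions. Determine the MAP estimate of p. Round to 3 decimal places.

p̂_MAP = 0.070

Prior: Beta(3, 10).
Data: 2 successes in 46 trials. The binomial likelihood contributes p^2(1−p)^44, so the posterior is Beta(3+2, 10+44) = Beta(5, 54).
For Beta(a, b) with a, b > 1 the mode is (a−1)/(a+b−2) = 4/57 ≈ 0.070.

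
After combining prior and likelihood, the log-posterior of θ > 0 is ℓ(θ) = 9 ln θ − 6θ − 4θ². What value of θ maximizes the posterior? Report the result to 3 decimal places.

ℓ'(θ) = 9/θ − 6 − 8θ. Setting this to zero and multiplying by θ: 8θ² + 6θ − 9 = 0.
θ = (−6 + √(6² + 4·8·9)) / (2·8) = (−6 + √324) / 16 = (−6 + 18)/16 = 3/4.
ℓ''(θ) = −9/θ² − 8 < 0, confirming a maximum.

θ̂_MAP = 0.750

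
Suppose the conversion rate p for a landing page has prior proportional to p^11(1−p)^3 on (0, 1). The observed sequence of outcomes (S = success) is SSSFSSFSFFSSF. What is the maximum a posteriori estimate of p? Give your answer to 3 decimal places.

p̂_MAP = 0.704

The prior density ∝ p^11(1−p)^3 is the kernel of Beta(12, 4).
Data: 8 successes in 13 trials (from the sequence). The binomial likelihood contributes p^8(1−p)^5, so the posterior is Beta(12+8, 4+5) = Beta(20, 9).
For Beta(a, b) with a, b > 1 the mode is (a−1)/(a+b−2) = 19/27 ≈ 0.704.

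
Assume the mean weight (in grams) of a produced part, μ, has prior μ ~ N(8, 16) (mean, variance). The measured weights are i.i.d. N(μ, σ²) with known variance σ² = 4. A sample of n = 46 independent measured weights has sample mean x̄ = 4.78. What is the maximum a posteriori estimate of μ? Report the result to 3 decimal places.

μ̂_MAP = 4.797

n = 46, x̄ = 4.78.
For a Normal prior and Normal likelihood with known variance, the posterior is Normal; its mode equals its mean, the precision-weighted average.
Prior precision 1/σ₀² = 1/16 = 0.0625; data precision n/σ² = 46/4 = 11.5.
μ̂ = (0.0625·8 + 11.5·4.78) / (0.0625 + 11.5) = 55.47/11.5625 = 22188/4625 ≈ 4.797.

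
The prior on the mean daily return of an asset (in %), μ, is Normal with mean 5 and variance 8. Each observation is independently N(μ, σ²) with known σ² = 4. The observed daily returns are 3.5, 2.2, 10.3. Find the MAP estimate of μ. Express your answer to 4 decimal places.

n = 3; x̄ = (3.5 + 2.2 + 10.3)/3 = 16/3 = 16/3 ≈ 5.3333.
For a Normal prior and Normal likelihood with known variance, the posterior is Normal; its mode equals its mean, the precision-weighted average.
Prior precision 1/σ₀² = 1/8 = 0.125; data precision n/σ² = 3/4 = 0.75.
μ̂ = (0.125·5 + 0.75·(16/3)) / (0.125 + 0.75) = 4.625/0.875 = 37/7 ≈ 5.2857.

μ̂_MAP = 5.2857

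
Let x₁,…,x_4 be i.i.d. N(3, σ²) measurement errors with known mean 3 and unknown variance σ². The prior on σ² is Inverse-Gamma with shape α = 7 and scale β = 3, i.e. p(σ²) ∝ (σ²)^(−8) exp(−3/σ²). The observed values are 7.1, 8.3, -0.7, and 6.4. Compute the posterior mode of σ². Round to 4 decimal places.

σ̂²_MAP = 3.8075

Sum of squared deviations about the known mean: SS = (7.1−3)² + (8.3−3)² + (-0.7−3)² + (6.4−3)² = 70.15.
The Normal likelihood contributes (σ²)^(−n/2) exp(−SS/(2σ²)), so the posterior is Inverse-Gamma(α + n/2, β + SS/2) = Inverse-Gamma(9, 38.075).
The mode of Inverse-Gamma(a, b) is b/(a+1) = 38.075/10 ≈ 3.8075.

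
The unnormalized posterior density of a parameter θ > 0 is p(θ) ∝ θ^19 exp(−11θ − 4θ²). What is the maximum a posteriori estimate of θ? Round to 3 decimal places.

θ̂_MAP = 1.000

ℓ'(θ) = 19/θ − 11 − 8θ. Setting this to zero and multiplying by θ: 8θ² + 11θ − 19 = 0.
θ = (−11 + √(11² + 4·8·19)) / (2·8) = (−11 + √729) / 16 = (−11 + 27)/16 = 1.
ℓ''(θ) = −19/θ² − 8 < 0, confirming a maximum.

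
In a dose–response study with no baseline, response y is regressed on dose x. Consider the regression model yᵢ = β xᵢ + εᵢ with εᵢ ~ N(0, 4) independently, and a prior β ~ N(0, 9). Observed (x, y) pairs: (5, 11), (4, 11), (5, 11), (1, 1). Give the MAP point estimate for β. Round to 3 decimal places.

β̂_MAP = 2.298

log p(β | y) = −Σ(yᵢ − βxᵢ)²/(2·4) − β²/(2·9) + const.
Setting the derivative to zero: Σxᵢ(yᵢ − βxᵢ)/4 − β/9 = 0, so β = Σxᵢyᵢ / (Σxᵢ² + σ²/τ²).
Σxᵢyᵢ = 5·11 + 4·11 + 5·11 + 1·1 = 155; Σxᵢ² = 67; σ²/τ² = 4/9.
β̂_MAP = 155 / (67 + 4/9) = 155/(607/9) = 1395/607 ≈ 2.298.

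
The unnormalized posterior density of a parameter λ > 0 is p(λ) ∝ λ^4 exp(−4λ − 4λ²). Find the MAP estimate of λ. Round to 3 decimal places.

λ̂_MAP = 0.500

ℓ'(λ) = 4/λ − 4 − 8λ. Setting this to zero and multiplying by λ: 8λ² + 4λ − 4 = 0.
λ = (−4 + √(4² + 4·8·4)) / (2·8) = (−4 + √144) / 16 = (−4 + 12)/16 = 1/2.
ℓ''(λ) = −4/λ² − 8 < 0, confirming a maximum.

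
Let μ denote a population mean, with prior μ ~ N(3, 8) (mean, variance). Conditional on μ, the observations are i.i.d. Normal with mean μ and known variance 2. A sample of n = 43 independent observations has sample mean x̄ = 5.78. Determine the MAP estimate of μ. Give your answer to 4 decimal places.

n = 43, x̄ = 5.78.
For a Normal prior and Normal likelihood with known variance, the posterior is Normal; its mode equals its mean, the precision-weighted average.
Prior precision 1/σ₀² = 1/8 = 0.125; data precision n/σ² = 43/2 = 21.5.
μ̂ = (0.125·3 + 21.5·5.78) / (0.125 + 21.5) = 124.645/21.625 = 24929/4325 ≈ 5.7639.

μ̂_MAP = 5.7639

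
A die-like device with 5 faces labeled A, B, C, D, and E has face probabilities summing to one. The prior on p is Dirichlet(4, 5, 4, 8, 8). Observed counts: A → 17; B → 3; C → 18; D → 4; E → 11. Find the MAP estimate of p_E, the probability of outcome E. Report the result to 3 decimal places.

MAP estimate of p_E = 0.234

The posterior is Dirichlet(αᵢ + nᵢ) = Dirichlet(21, 8, 22, 12, 19).
For a Dirichlet(a₁,…,a_K) with all aᵢ > 1, the mode has j-th component (aⱼ − 1)/(Σaᵢ − K).
Here Σaᵢ = 82 and K = 5, so p_E = (19 − 1)/(82 − 5) = 18/77 ≈ 0.234.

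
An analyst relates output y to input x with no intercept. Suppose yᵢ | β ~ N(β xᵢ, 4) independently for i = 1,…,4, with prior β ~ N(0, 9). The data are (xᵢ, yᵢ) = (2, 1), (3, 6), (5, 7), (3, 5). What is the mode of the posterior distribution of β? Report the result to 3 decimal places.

β̂_MAP = 1.475

log p(β | y) = −Σ(yᵢ − βxᵢ)²/(2·4) − β²/(2·9) + const.
Setting the derivative to zero: Σxᵢ(yᵢ − βxᵢ)/4 − β/9 = 0, so β = Σxᵢyᵢ / (Σxᵢ² + σ²/τ²).
Σxᵢyᵢ = 2·1 + 3·6 + 5·7 + 3·5 = 70; Σxᵢ² = 47; σ²/τ² = 4/9.
β̂_MAP = 70 / (47 + 4/9) = 70/(427/9) = 90/61 ≈ 1.475.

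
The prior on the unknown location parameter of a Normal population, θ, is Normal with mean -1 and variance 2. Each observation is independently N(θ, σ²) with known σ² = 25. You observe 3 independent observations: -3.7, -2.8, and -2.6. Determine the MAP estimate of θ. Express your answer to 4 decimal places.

θ̂_MAP = -1.3935

n = 3; x̄ = ((-3.7) + (-2.8) + (-2.6))/3 = -9.1/3 = -91/30 ≈ -3.0333.
For a Normal prior and Normal likelihood with known variance, the posterior is Normal; its mode equals its mean, the precision-weighted average.
Prior precision 1/σ₀² = 1/2 = 0.5; data precision n/σ² = 3/25 = 0.12.
θ̂ = (0.5·(-1) + 0.12·(-91/30)) / (0.5 + 0.12) = (-0.864)/0.62 = -216/155 ≈ -1.3935.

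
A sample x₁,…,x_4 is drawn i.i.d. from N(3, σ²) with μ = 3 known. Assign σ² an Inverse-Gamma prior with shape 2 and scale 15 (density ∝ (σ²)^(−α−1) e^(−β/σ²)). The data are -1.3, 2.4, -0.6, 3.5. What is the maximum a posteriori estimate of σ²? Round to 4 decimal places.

Sum of squared deviations about the known mean: SS = (-1.3−3)² + (2.4−3)² + (-0.6−3)² + (3.5−3)² = 32.06.
The Normal likelihood contributes (σ²)^(−n/2) exp(−SS/(2σ²)), so the posterior is Inverse-Gamma(α + n/2, β + SS/2) = Inverse-Gamma(4, 31.03).
The mode of Inverse-Gamma(a, b) is b/(a+1) = 31.03/5 ≈ 6.2060.

σ̂²_MAP = 6.2060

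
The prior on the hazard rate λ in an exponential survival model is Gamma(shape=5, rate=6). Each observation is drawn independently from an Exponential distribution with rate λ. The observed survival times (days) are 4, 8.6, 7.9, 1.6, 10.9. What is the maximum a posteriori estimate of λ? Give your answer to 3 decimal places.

λ̂_MAP = 0.231

The Exponential(rate=λ) likelihood is ∝ λ^n e^(−λΣtᵢ). Here n = 5 and Σtᵢ = 4 + 8.6 + 7.9 + 1.6 + 10.9 = 33.
Posterior ∝ λ^4e^(−6λ) · λ^5e^(−33λ) = λ^9e^(−39λ), i.e. Gamma(10, 39).
Mode = (a−1)/b = 9/39 ≈ 0.231.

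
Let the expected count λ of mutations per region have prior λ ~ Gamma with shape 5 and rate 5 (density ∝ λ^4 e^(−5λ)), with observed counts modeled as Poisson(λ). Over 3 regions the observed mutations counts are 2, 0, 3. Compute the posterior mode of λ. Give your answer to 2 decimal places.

Σxᵢ = 2+0+3 = 5, with n = 3.
Posterior ∝ λ^4e^(−5λ) · λ^5e^(−3λ) = λ^9e^(−8λ), i.e. Gamma(shape=10, rate=8).
The mode of a Gamma(a, b) with a ≥ 1 (shape–rate) is (a−1)/b = 9/8 ≈ 1.13.

λ̂_MAP = 1.13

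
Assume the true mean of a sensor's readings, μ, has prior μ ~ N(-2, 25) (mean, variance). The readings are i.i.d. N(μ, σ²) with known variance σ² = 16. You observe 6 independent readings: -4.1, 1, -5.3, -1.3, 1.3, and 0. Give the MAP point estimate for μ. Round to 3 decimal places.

μ̂_MAP = -1.458

n = 6; x̄ = ((-4.1) + 1 + (-5.3) + (-1.3) + 1.3 + 0)/6 = -8.4/6 = -1.4.
For a Normal prior and Normal likelihood with known variance, the posterior is Normal; its mode equals its mean, the precision-weighted average.
Prior precision 1/σ₀² = 1/25 = 0.04; data precision n/σ² = 6/16 = 0.375.
μ̂ = (0.04·(-2) + 0.375·(-1.4)) / (0.04 + 0.375) = (-0.605)/0.415 = -121/83 ≈ -1.458.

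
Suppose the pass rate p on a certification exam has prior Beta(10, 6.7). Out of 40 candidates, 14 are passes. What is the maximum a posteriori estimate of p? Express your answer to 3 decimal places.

p̂_MAP = 0.420

Prior: Beta(10, 6.7).
Data: 14 successes in 40 trials. The binomial likelihood contributes p^14(1−p)^26, so the posterior is Beta(10+14, 6.7+26) = Beta(24, 32.7).
For Beta(a, b) with a, b > 1 the mode is (a−1)/(a+b−2) = 23/54.7 ≈ 0.420.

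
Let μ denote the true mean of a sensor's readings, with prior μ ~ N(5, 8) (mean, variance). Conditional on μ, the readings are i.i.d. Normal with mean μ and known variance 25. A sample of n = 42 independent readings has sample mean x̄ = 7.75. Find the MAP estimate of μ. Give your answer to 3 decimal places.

n = 42, x̄ = 7.75.
For a Normal prior and Normal likelihood with known variance, the posterior is Normal; its mode equals its mean, the precision-weighted average.
Prior precision 1/σ₀² = 1/8 = 0.125; data precision n/σ² = 42/25 = 1.68.
μ̂ = (0.125·5 + 1.68·7.75) / (0.125 + 1.68) = 13.645/1.805 = 2729/361 ≈ 7.560.

μ̂_MAP = 7.560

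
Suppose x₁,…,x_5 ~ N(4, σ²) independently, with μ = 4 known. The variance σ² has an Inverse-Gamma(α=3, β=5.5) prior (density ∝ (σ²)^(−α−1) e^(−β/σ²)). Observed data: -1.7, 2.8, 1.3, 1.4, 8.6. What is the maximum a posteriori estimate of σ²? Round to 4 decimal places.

Sum of squared deviations about the known mean: SS = (-1.7−4)² + (2.8−4)² + (1.3−4)² + (1.4−4)² + (8.6−4)² = 69.14.
The Normal likelihood contributes (σ²)^(−n/2) exp(−SS/(2σ²)), so the posterior is Inverse-Gamma(α + n/2, β + SS/2) = Inverse-Gamma(5.5, 40.07).
The mode of Inverse-Gamma(a, b) is b/(a+1) = 40.07/6.5 ≈ 6.1646.

σ̂²_MAP = 6.1646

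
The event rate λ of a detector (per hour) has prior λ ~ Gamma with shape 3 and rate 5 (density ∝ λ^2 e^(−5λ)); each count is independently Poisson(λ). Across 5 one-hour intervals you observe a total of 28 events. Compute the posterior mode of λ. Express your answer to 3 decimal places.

Σxᵢ = 28, n = 5.
Posterior ∝ λ^2e^(−5λ) · λ^28e^(−5λ) = λ^30e^(−10λ), i.e. Gamma(shape=31, rate=10).
The mode of a Gamma(a, b) with a ≥ 1 (shape–rate) is (a−1)/b = 30/10 ≈ 3.000.

λ̂_MAP = 3.000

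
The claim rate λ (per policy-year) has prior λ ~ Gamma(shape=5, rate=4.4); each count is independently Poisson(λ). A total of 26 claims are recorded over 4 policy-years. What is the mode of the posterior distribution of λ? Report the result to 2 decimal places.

λ̂_MAP = 3.57

Σxᵢ = 26, n = 4.
Posterior ∝ λ^4e^(−4.4λ) · λ^26e^(−4λ) = λ^30e^(−8.4λ), i.e. Gamma(shape=31, rate=8.4).
The mode of a Gamma(a, b) with a ≥ 1 (shape–rate) is (a−1)/b = 30/8.4 ≈ 3.57.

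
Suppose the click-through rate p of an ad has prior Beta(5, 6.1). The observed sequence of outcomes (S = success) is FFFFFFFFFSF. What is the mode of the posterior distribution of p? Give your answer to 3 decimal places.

Prior: Beta(5, 6.1).
Data: 1 success in 11 trials (from the sequence). The binomial likelihood contributes p(1−p)^10, so the posterior is Beta(5+1, 6.1+10) = Beta(6, 16.1).
For Beta(a, b) with a, b > 1 the mode is (a−1)/(a+b−2) = 5/20.1 ≈ 0.249.

p̂_MAP = 0.249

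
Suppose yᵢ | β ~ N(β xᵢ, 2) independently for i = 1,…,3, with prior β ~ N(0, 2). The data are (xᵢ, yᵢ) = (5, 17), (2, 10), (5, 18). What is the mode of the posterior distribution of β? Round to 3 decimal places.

β̂_MAP = 3.545

log p(β | y) = −Σ(yᵢ − βxᵢ)²/(2·2) − β²/(2·2) + const.
Setting the derivative to zero: Σxᵢ(yᵢ − βxᵢ)/2 − β/2 = 0, so β = Σxᵢyᵢ / (Σxᵢ² + σ²/τ²).
Σxᵢyᵢ = 5·17 + 2·10 + 5·18 = 195; Σxᵢ² = 54; σ²/τ² = 1.
β̂_MAP = 195 / (54 + 1) = 195/55 ≈ 3.545.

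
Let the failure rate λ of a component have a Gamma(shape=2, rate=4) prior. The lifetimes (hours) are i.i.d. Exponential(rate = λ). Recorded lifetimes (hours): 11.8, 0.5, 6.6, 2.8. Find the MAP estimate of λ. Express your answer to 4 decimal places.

The Exponential(rate=λ) likelihood is ∝ λ^n e^(−λΣtᵢ). Here n = 4 and Σtᵢ = 11.8 + 0.5 + 6.6 + 2.8 = 21.7.
Posterior ∝ λe^(−4λ) · λ^4e^(−21.7λ) = λ^5e^(−25.7λ), i.e. Gamma(6, 25.7).
Mode = (a−1)/b = 5/25.7 ≈ 0.1946.

λ̂_MAP = 0.1946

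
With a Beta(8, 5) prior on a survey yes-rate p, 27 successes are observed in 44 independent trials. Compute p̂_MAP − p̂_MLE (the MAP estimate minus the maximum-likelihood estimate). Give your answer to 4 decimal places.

Posterior is Beta(35, 22); MAP = (35−1)/(57−2) = 34/55 ≈ 0.61818.
MLE ignores the prior: p̂_MLE = k/n = 27/44 ≈ 0.61364.
Difference = 34/55 − 27/44 = 1/220 ≈ 0.0045.

MAP − MLE = 0.0045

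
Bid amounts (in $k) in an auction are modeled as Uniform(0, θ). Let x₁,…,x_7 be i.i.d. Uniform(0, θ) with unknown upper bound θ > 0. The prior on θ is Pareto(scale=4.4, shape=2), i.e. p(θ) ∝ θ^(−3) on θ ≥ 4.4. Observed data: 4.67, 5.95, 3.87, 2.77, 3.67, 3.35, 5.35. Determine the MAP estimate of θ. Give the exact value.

θ̂_MAP = 5.95

The Uniform(0, θ) likelihood is θ^(−n) for θ ≥ max(xᵢ), zero otherwise. Here max(xᵢ) = 5.95.
Posterior ∝ θ^(−3) · θ^(−7) = θ^(−10) on θ ≥ max(4.4, 5.95) = 5.95.
This density is strictly decreasing in θ, so the posterior mode lies at the lower boundary of the support.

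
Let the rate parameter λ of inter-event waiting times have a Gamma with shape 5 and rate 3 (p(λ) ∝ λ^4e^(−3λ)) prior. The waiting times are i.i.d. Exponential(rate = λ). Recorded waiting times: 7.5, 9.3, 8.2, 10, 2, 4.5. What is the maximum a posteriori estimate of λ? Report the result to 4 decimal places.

The Exponential(rate=λ) likelihood is ∝ λ^n e^(−λΣtᵢ). Here n = 6 and Σtᵢ = 7.5 + 9.3 + 8.2 + 10 + 2 + 4.5 = 41.5.
Posterior ∝ λ^4e^(−3λ) · λ^6e^(−41.5λ) = λ^10e^(−44.5λ), i.e. Gamma(11, 44.5).
Mode = (a−1)/b = 10/44.5 ≈ 0.2247.

λ̂_MAP = 0.2247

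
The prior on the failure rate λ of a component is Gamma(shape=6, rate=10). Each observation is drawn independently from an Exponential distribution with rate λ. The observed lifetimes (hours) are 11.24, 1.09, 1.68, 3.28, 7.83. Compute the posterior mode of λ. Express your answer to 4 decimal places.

The Exponential(rate=λ) likelihood is ∝ λ^n e^(−λΣtᵢ). Here n = 5 and Σtᵢ = 11.24 + 1.09 + 1.68 + 3.28 + 7.83 = 25.12.
Posterior ∝ λ^5e^(−10λ) · λ^5e^(−25.12λ) = λ^10e^(−35.12λ), i.e. Gamma(11, 35.12).
Mode = (a−1)/b = 10/35.12 ≈ 0.2847.

λ̂_MAP = 0.2847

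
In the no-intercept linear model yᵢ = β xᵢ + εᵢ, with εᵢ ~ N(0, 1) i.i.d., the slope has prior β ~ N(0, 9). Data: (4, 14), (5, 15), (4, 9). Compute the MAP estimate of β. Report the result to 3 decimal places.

log p(β | y) = −Σ(yᵢ − βxᵢ)²/(2·1) − β²/(2·9) + const.
Setting the derivative to zero: Σxᵢ(yᵢ − βxᵢ)/1 − β/9 = 0, so β = Σxᵢyᵢ / (Σxᵢ² + σ²/τ²).
Σxᵢyᵢ = 4·14 + 5·15 + 4·9 = 167; Σxᵢ² = 57; σ²/τ² = 1/9.
β̂_MAP = 167 / (57 + 1/9) = 167/(514/9) = 1503/514 ≈ 2.924.

β̂_MAP = 2.924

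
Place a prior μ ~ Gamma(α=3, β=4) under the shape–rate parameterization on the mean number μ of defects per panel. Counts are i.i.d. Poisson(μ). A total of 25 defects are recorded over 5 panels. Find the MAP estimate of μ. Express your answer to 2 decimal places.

Σxᵢ = 25, n = 5.
Posterior ∝ μ^2e^(−4μ) · μ^25e^(−5μ) = μ^27e^(−9μ), i.e. Gamma(shape=28, rate=9).
The mode of a Gamma(a, b) with a ≥ 1 (shape–rate) is (a−1)/b = 27/9 ≈ 3.00.

μ̂_MAP = 3.00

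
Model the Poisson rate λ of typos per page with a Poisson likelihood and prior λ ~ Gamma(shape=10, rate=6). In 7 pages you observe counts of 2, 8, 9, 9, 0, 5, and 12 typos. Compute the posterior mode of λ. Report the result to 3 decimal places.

Σxᵢ = 2+8+9+9+0+5+12 = 45, with n = 7.
Posterior ∝ λ^9e^(−6λ) · λ^45e^(−7λ) = λ^54e^(−13λ), i.e. Gamma(shape=55, rate=13).
The mode of a Gamma(a, b) with a ≥ 1 (shape–rate) is (a−1)/b = 54/13 ≈ 4.154.

λ̂_MAP = 4.154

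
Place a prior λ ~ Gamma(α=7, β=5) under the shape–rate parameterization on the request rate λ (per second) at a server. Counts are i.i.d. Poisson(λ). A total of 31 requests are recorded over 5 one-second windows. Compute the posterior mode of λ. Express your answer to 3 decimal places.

λ̂_MAP = 3.700

Σxᵢ = 31, n = 5.
Posterior ∝ λ^6e^(−5λ) · λ^31e^(−5λ) = λ^37e^(−10λ), i.e. Gamma(shape=38, rate=10).
The mode of a Gamma(a, b) with a ≥ 1 (shape–rate) is (a−1)/b = 37/10 ≈ 3.700.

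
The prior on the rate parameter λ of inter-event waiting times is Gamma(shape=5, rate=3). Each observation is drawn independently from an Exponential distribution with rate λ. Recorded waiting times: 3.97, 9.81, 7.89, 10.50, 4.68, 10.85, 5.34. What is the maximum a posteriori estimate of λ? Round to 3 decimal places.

The Exponential(rate=λ) likelihood is ∝ λ^n e^(−λΣtᵢ). Here n = 7 and Σtᵢ = 3.97 + 9.81 + 7.89 + 10.50 + 4.68 + 10.85 + 5.34 = 53.04.
Posterior ∝ λ^4e^(−3λ) · λ^7e^(−53.04λ) = λ^11e^(−56.04λ), i.e. Gamma(12, 56.04).
Mode = (a−1)/b = 11/56.04 ≈ 0.196.

λ̂_MAP = 0.196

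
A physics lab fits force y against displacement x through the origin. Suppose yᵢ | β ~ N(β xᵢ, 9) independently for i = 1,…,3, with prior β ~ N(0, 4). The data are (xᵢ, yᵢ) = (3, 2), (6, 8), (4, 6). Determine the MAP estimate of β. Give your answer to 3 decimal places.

β̂_MAP = 1.233

log p(β | y) = −Σ(yᵢ − βxᵢ)²/(2·9) − β²/(2·4) + const.
Setting the derivative to zero: Σxᵢ(yᵢ − βxᵢ)/9 − β/4 = 0, so β = Σxᵢyᵢ / (Σxᵢ² + σ²/τ²).
Σxᵢyᵢ = 3·2 + 6·8 + 4·6 = 78; Σxᵢ² = 61; σ²/τ² = 2.25.
β̂_MAP = 78 / (61 + 2.25) = 78/63.25 ≈ 1.233.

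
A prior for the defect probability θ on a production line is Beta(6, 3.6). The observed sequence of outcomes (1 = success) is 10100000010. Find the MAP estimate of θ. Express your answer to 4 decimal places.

θ̂_MAP = 0.4301

Prior: Beta(6, 3.6).
Data: 3 successes in 11 trials (from the sequence). The binomial likelihood contributes θ^3(1−θ)^8, so the posterior is Beta(6+3, 3.6+8) = Beta(9, 11.6).
For Beta(a, b) with a, b > 1 the mode is (a−1)/(a+b−2) = 8/18.6 ≈ 0.4301.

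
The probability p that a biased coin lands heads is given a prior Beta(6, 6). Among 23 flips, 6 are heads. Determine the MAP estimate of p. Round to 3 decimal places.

Prior: Beta(6, 6).
Data: 6 successes in 23 trials. The binomial likelihood contributes p^6(1−p)^17, so the posterior is Beta(6+6, 6+17) = Beta(12, 23).
For Beta(a, b) with a, b > 1 the mode is (a−1)/(a+b−2) = 11/33 ≈ 0.333.

p̂_MAP = 0.333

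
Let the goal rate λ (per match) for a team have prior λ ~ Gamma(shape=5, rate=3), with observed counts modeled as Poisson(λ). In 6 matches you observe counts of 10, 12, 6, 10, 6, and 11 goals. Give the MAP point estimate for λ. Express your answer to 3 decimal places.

λ̂_MAP = 6.556

Σxᵢ = 10+12+6+10+6+11 = 55, with n = 6.
Posterior ∝ λ^4e^(−3λ) · λ^55e^(−6λ) = λ^59e^(−9λ), i.e. Gamma(shape=60, rate=9).
The mode of a Gamma(a, b) with a ≥ 1 (shape–rate) is (a−1)/b = 59/9 ≈ 6.556.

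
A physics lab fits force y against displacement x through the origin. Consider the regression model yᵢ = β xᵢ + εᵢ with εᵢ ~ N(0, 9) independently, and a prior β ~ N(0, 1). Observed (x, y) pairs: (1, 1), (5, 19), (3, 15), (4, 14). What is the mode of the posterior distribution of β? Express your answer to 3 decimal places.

log p(β | y) = −Σ(yᵢ − βxᵢ)²/(2·9) − β²/(2·1) + const.
Setting the derivative to zero: Σxᵢ(yᵢ − βxᵢ)/9 − β/1 = 0, so β = Σxᵢyᵢ / (Σxᵢ² + σ²/τ²).
Σxᵢyᵢ = 1·1 + 5·19 + 3·15 + 4·14 = 197; Σxᵢ² = 51; σ²/τ² = 9.
β̂_MAP = 197 / (51 + 9) = 197/60 ≈ 3.283.

β̂_MAP = 3.283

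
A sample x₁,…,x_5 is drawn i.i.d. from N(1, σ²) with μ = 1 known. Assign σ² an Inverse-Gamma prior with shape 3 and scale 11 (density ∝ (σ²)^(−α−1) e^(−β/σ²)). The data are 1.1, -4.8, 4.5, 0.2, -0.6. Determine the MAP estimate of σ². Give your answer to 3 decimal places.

Sum of squared deviations about the known mean: SS = (1.1−1)² + (-4.8−1)² + (4.5−1)² + (0.2−1)² + (-0.6−1)² = 49.1.
The Normal likelihood contributes (σ²)^(−n/2) exp(−SS/(2σ²)), so the posterior is Inverse-Gamma(α + n/2, β + SS/2) = Inverse-Gamma(5.5, 35.55).
The mode of Inverse-Gamma(a, b) is b/(a+1) = 35.55/6.5 ≈ 5.469.

σ̂²_MAP = 5.469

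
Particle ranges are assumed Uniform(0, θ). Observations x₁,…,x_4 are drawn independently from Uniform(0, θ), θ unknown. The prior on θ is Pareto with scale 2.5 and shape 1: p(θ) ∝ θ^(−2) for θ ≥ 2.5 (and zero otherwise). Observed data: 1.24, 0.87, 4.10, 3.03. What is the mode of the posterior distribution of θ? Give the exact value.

θ̂_MAP = 4.10

The Uniform(0, θ) likelihood is θ^(−n) for θ ≥ max(xᵢ), zero otherwise. Here max(xᵢ) = 4.10.
Posterior ∝ θ^(−2) · θ^(−4) = θ^(−6) on θ ≥ max(2.5, 4.10) = 4.10.
This density is strictly decreasing in θ, so the posterior mode lies at the lower boundary of the support.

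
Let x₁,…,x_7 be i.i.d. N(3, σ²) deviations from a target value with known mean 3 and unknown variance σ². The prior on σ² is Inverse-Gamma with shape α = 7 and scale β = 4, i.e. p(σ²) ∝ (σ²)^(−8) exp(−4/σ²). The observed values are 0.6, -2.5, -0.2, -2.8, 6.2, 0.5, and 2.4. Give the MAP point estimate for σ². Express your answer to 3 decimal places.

Sum of squared deviations about the known mean: SS = (0.6−3)² + (-2.5−3)² + (-0.2−3)² + (-2.8−3)² + (6.2−3)² + (0.5−3)² + (2.4−3)² = 96.74.
The Normal likelihood contributes (σ²)^(−n/2) exp(−SS/(2σ²)), so the posterior is Inverse-Gamma(α + n/2, β + SS/2) = Inverse-Gamma(10.5, 52.37).
The mode of Inverse-Gamma(a, b) is b/(a+1) = 52.37/11.5 ≈ 4.554.

σ̂²_MAP = 4.554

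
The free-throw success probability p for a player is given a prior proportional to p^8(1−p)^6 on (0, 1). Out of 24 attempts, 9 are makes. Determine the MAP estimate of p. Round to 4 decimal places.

The prior density ∝ p^8(1−p)^6 is the kernel of Beta(9, 7).
Data: 9 successes in 24 trials. The binomial likelihood contributes p^9(1−p)^15, so the posterior is Beta(9+9, 7+15) = Beta(18, 22).
For Beta(a, b) with a, b > 1 the mode is (a−1)/(a+b−2) = 17/38 ≈ 0.4474.

p̂_MAP = 0.4474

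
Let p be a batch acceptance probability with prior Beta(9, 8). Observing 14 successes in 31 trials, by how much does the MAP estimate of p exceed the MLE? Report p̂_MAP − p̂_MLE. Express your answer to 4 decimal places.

Posterior is Beta(23, 25); MAP = (23−1)/(48−2) = 22/46 ≈ 0.47826.
MLE ignores the prior: p̂_MLE = k/n = 14/31 ≈ 0.45161.
Difference = 22/46 − 14/31 = 19/713 ≈ 0.0266.

MAP − MLE = 0.0266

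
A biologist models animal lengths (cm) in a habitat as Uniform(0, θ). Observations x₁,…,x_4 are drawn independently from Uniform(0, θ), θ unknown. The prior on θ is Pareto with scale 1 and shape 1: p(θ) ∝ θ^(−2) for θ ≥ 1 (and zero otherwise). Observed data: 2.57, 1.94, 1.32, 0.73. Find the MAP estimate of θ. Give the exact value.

The Uniform(0, θ) likelihood is θ^(−n) for θ ≥ max(xᵢ), zero otherwise. Here max(xᵢ) = 2.57.
Posterior ∝ θ^(−2) · θ^(−4) = θ^(−6) on θ ≥ max(1, 2.57) = 2.57.
This density is strictly decreasing in θ, so the posterior mode lies at the lower boundary of the support.

θ̂_MAP = 2.57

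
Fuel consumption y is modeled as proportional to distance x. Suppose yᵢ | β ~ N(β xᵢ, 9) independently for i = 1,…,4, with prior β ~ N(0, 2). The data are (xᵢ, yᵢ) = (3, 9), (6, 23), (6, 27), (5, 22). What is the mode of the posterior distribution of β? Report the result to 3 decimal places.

log p(β | y) = −Σ(yᵢ − βxᵢ)²/(2·9) − β²/(2·2) + const.
Setting the derivative to zero: Σxᵢ(yᵢ − βxᵢ)/9 − β/2 = 0, so β = Σxᵢyᵢ / (Σxᵢ² + σ²/τ²).
Σxᵢyᵢ = 3·9 + 6·23 + 6·27 + 5·22 = 437; Σxᵢ² = 106; σ²/τ² = 4.5.
β̂_MAP = 437 / (106 + 4.5) = 437/110.5 ≈ 3.955.

β̂_MAP = 3.955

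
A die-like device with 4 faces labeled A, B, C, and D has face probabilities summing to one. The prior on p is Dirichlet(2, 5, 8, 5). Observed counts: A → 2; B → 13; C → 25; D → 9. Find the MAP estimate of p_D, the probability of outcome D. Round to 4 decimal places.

The posterior is Dirichlet(αᵢ + nᵢ) = Dirichlet(4, 18, 33, 14).
For a Dirichlet(a₁,…,a_K) with all aᵢ > 1, the mode has j-th component (aⱼ − 1)/(Σaᵢ − K).
Here Σaᵢ = 69 and K = 4, so p_D = (14 − 1)/(69 − 4) = 13/65 ≈ 0.2000.

MAP estimate of p_D = 0.2000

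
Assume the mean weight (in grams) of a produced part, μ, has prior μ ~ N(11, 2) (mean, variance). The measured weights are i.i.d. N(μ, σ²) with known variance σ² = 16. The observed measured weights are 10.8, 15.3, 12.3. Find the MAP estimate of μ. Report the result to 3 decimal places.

n = 3; x̄ = (10.8 + 15.3 + 12.3)/3 = 38.4/3 = 12.8.
For a Normal prior and Normal likelihood with known variance, the posterior is Normal; its mode equals its mean, the precision-weighted average.
Prior precision 1/σ₀² = 1/2 = 0.5; data precision n/σ² = 3/16 = 0.1875.
μ̂ = (0.5·11 + 0.1875·12.8) / (0.5 + 0.1875) = 7.9/0.6875 = 632/55 ≈ 11.491.

μ̂_MAP = 11.491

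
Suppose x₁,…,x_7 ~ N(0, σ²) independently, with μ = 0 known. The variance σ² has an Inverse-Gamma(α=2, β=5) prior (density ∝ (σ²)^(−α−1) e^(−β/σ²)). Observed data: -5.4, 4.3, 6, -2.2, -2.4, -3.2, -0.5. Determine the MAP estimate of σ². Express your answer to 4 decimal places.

σ̂²_MAP = 8.8262

Sum of squared deviations about the known mean: SS = (-5.4−0)² + (4.3−0)² + (6−0)² + (-2.2−0)² + (-2.4−0)² + (-3.2−0)² + (-0.5−0)² = 104.74.
The Normal likelihood contributes (σ²)^(−n/2) exp(−SS/(2σ²)), so the posterior is Inverse-Gamma(α + n/2, β + SS/2) = Inverse-Gamma(5.5, 57.37).
The mode of Inverse-Gamma(a, b) is b/(a+1) = 57.37/6.5 ≈ 8.8262.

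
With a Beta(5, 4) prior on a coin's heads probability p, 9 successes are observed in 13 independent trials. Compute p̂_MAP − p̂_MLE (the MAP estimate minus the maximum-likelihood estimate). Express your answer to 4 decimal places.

MAP − MLE = -0.0423

Posterior is Beta(14, 8); MAP = (14−1)/(22−2) = 13/20 ≈ 0.65000.
MLE ignores the prior: p̂_MLE = k/n = 9/13 ≈ 0.69231.
Difference = 13/20 − 9/13 = -11/260 ≈ -0.0423.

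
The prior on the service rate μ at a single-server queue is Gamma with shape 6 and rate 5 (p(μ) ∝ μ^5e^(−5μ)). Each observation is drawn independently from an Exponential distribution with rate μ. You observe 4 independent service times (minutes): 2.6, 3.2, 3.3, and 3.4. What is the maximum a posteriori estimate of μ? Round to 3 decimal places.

The Exponential(rate=μ) likelihood is ∝ μ^n e^(−μΣtᵢ). Here n = 4 and Σtᵢ = 2.6 + 3.2 + 3.3 + 3.4 = 12.5.
Posterior ∝ μ^5e^(−5μ) · μ^4e^(−12.5μ) = μ^9e^(−17.5μ), i.e. Gamma(10, 17.5).
Mode = (a−1)/b = 9/17.5 ≈ 0.514.

μ̂_MAP = 0.514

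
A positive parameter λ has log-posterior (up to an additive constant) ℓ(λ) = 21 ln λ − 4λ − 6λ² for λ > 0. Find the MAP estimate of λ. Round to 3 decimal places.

λ̂_MAP = 1.167

ℓ'(λ) = 21/λ − 4 − 12λ. Setting this to zero and multiplying by λ: 12λ² + 4λ − 21 = 0.
λ = (−4 + √(4² + 4·12·21)) / (2·12) = (−4 + √1024) / 24 = (−4 + 32)/24 = 7/6.
ℓ''(λ) = −21/λ² − 12 < 0, confirming a maximum.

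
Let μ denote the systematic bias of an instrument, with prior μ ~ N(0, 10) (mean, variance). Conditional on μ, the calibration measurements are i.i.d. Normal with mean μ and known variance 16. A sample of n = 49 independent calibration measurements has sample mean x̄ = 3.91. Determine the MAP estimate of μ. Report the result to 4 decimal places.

n = 49, x̄ = 3.91.
For a Normal prior and Normal likelihood with known variance, the posterior is Normal; its mode equals its mean, the precision-weighted average.
Prior precision 1/σ₀² = 1/10 = 0.1; data precision n/σ² = 49/16 = 3.0625.
μ̂ = (0.1·0 + 3.0625·3.91) / (0.1 + 3.0625) = 11.974375/3.1625 = 833/220 ≈ 3.7864.

μ̂_MAP = 3.7864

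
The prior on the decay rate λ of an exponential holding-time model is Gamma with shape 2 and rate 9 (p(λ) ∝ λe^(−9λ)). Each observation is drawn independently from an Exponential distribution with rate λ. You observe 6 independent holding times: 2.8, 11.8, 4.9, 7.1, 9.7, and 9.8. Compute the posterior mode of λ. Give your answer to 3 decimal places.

The Exponential(rate=λ) likelihood is ∝ λ^n e^(−λΣtᵢ). Here n = 6 and Σtᵢ = 2.8 + 11.8 + 4.9 + 7.1 + 9.7 + 9.8 = 46.1.
Posterior ∝ λe^(−9λ) · λ^6e^(−46.1λ) = λ^7e^(−55.1λ), i.e. Gamma(8, 55.1).
Mode = (a−1)/b = 7/55.1 ≈ 0.127.

λ̂_MAP = 0.127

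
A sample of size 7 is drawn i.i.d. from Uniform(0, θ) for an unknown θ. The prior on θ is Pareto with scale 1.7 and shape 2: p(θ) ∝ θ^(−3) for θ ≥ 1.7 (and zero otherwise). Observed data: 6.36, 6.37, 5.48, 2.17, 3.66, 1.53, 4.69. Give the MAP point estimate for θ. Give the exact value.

θ̂_MAP = 6.37

The Uniform(0, θ) likelihood is θ^(−n) for θ ≥ max(xᵢ), zero otherwise. Here max(xᵢ) = 6.37.
Posterior ∝ θ^(−3) · θ^(−7) = θ^(−10) on θ ≥ max(1.7, 6.37) = 6.37.
This density is strictly decreasing in θ, so the posterior mode lies at the lower boundary of the support.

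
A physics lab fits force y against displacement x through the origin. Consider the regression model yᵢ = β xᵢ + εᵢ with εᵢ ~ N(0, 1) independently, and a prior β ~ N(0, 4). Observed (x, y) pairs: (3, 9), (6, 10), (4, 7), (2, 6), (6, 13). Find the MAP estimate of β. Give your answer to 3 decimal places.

β̂_MAP = 2.025

log p(β | y) = −Σ(yᵢ − βxᵢ)²/(2·1) − β²/(2·4) + const.
Setting the derivative to zero: Σxᵢ(yᵢ − βxᵢ)/1 − β/4 = 0, so β = Σxᵢyᵢ / (Σxᵢ² + σ²/τ²).
Σxᵢyᵢ = 3·9 + 6·10 + 4·7 + 2·6 + 6·13 = 205; Σxᵢ² = 101; σ²/τ² = 0.25.
β̂_MAP = 205 / (101 + 0.25) = 205/101.25 ≈ 2.025.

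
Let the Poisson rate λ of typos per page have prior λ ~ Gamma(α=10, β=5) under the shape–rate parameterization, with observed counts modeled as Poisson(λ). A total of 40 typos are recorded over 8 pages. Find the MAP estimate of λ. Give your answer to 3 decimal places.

λ̂_MAP = 3.769

Σxᵢ = 40, n = 8.
Posterior ∝ λ^9e^(−5λ) · λ^40e^(−8λ) = λ^49e^(−13λ), i.e. Gamma(shape=50, rate=13).
The mode of a Gamma(a, b) with a ≥ 1 (shape–rate) is (a−1)/b = 49/13 ≈ 3.769.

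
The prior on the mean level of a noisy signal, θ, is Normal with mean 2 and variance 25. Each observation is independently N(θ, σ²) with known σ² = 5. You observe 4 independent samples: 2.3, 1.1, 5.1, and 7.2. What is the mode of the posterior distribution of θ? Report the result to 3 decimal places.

θ̂_MAP = 3.833

n = 4; x̄ = (2.3 + 1.1 + 5.1 + 7.2)/4 = 15.7/4 = 3.925.
For a Normal prior and Normal likelihood with known variance, the posterior is Normal; its mode equals its mean, the precision-weighted average.
Prior precision 1/σ₀² = 1/25 = 0.04; data precision n/σ² = 4/5 = 0.8.
θ̂ = (0.04·2 + 0.8·3.925) / (0.04 + 0.8) = 3.22/0.84 = 23/6 ≈ 3.833.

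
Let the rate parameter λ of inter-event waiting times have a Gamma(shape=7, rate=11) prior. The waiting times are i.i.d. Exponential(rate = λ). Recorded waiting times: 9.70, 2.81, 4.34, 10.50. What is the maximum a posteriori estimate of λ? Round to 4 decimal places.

The Exponential(rate=λ) likelihood is ∝ λ^n e^(−λΣtᵢ). Here n = 4 and Σtᵢ = 9.70 + 2.81 + 4.34 + 10.50 = 27.35.
Posterior ∝ λ^6e^(−11λ) · λ^4e^(−27.35λ) = λ^10e^(−38.35λ), i.e. Gamma(11, 38.35).
Mode = (a−1)/b = 10/38.35 ≈ 0.2608.

λ̂_MAP = 0.2608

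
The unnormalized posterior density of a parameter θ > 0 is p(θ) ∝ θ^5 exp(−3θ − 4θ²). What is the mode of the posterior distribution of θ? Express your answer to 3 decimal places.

ℓ'(θ) = 5/θ − 3 − 8θ. Setting this to zero and multiplying by θ: 8θ² + 3θ − 5 = 0.
θ = (−3 + √(3² + 4·8·5)) / (2·8) = (−3 + √169) / 16 = (−3 + 13)/16 = 5/8.
ℓ''(θ) = −5/θ² − 8 < 0, confirming a maximum.

θ̂_MAP = 0.625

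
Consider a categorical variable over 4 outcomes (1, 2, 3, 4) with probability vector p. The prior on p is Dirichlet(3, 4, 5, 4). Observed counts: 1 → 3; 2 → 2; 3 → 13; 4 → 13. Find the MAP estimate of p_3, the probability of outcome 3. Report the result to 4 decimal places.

MAP estimate: 0.3953

The posterior is Dirichlet(αᵢ + nᵢ) = Dirichlet(6, 6, 18, 17).
For a Dirichlet(a₁,…,a_K) with all aᵢ > 1, the mode has j-th component (aⱼ − 1)/(Σaᵢ − K).
Here Σaᵢ = 47 and K = 4, so p_3 = (18 − 1)/(47 − 4) = 17/43 ≈ 0.3953.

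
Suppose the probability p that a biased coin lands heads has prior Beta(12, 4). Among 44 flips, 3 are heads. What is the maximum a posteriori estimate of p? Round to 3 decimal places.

p̂_MAP = 0.241

Prior: Beta(12, 4).
Data: 3 successes in 44 trials. The binomial likelihood contributes p^3(1−p)^41, so the posterior is Beta(12+3, 4+41) = Beta(15, 45).
For Beta(a, b) with a, b > 1 the mode is (a−1)/(a+b−2) = 14/58 ≈ 0.241.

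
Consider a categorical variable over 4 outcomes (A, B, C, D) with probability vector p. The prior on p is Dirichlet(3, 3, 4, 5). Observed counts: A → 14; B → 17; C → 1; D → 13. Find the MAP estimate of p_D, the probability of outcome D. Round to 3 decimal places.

MAP estimate of p_D = 0.304

The posterior is Dirichlet(αᵢ + nᵢ) = Dirichlet(17, 20, 5, 18).
For a Dirichlet(a₁,…,a_K) with all aᵢ > 1, the mode has j-th component (aⱼ − 1)/(Σaᵢ − K).
Here Σaᵢ = 60 and K = 4, so p_D = (18 − 1)/(60 − 4) = 17/56 ≈ 0.304.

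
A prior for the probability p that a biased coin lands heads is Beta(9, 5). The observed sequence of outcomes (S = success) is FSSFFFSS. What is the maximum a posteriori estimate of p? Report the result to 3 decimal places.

p̂_MAP = 0.600

Prior: Beta(9, 5).
Data: 4 successes in 8 trials (from the sequence). The binomial likelihood contributes p^4(1−p)^4, so the posterior is Beta(9+4, 5+4) = Beta(13, 9).
For Beta(a, b) with a, b > 1 the mode is (a−1)/(a+b−2) = 12/20 ≈ 0.600.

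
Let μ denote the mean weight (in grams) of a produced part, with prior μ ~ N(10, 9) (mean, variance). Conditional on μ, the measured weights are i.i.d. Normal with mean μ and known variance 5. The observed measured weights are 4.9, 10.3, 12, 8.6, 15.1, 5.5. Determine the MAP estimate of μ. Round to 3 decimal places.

μ̂_MAP = 9.451

n = 6; x̄ = (4.9 + 10.3 + 12 + 8.6 + 15.1 + 5.5)/6 = 56.4/6 = 9.4.
For a Normal prior and Normal likelihood with known variance, the posterior is Normal; its mode equals its mean, the precision-weighted average.
Prior precision 1/σ₀² = 1/9; data precision n/σ² = 6/5 = 1.2.
μ̂ = ((1/9)·10 + 1.2·9.4) / (1/9 + 1.2) = (2788/225)/(59/45) = 2788/295 ≈ 9.451.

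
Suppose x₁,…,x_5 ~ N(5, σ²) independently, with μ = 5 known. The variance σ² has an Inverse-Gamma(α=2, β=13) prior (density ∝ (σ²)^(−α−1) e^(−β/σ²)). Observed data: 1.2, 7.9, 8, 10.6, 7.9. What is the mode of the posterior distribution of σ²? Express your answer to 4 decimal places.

Sum of squared deviations about the known mean: SS = (1.2−5)² + (7.9−5)² + (8−5)² + (10.6−5)² + (7.9−5)² = 71.62.
The Normal likelihood contributes (σ²)^(−n/2) exp(−SS/(2σ²)), so the posterior is Inverse-Gamma(α + n/2, β + SS/2) = Inverse-Gamma(4.5, 48.81).
The mode of Inverse-Gamma(a, b) is b/(a+1) = 48.81/5.5 ≈ 8.8745.

σ̂²_MAP = 8.8745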